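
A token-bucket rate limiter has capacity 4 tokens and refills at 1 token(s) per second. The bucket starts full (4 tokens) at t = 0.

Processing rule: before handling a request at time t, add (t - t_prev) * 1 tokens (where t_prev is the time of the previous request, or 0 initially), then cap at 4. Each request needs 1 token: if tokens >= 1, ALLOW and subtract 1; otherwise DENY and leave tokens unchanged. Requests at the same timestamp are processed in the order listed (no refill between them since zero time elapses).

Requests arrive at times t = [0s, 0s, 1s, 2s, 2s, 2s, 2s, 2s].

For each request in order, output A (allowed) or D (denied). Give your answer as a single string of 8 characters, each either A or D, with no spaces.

Answer: AAAAAADD

Derivation:
Simulating step by step:
  req#1 t=0s: ALLOW
  req#2 t=0s: ALLOW
  req#3 t=1s: ALLOW
  req#4 t=2s: ALLOW
  req#5 t=2s: ALLOW
  req#6 t=2s: ALLOW
  req#7 t=2s: DENY
  req#8 t=2s: DENY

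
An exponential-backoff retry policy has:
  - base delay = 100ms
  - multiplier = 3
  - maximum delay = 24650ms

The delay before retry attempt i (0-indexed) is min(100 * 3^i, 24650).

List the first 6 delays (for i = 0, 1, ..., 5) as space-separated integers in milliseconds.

Answer: 100 300 900 2700 8100 24300

Derivation:
Computing each delay:
  i=0: min(100*3^0, 24650) = 100
  i=1: min(100*3^1, 24650) = 300
  i=2: min(100*3^2, 24650) = 900
  i=3: min(100*3^3, 24650) = 2700
  i=4: min(100*3^4, 24650) = 8100
  i=5: min(100*3^5, 24650) = 24300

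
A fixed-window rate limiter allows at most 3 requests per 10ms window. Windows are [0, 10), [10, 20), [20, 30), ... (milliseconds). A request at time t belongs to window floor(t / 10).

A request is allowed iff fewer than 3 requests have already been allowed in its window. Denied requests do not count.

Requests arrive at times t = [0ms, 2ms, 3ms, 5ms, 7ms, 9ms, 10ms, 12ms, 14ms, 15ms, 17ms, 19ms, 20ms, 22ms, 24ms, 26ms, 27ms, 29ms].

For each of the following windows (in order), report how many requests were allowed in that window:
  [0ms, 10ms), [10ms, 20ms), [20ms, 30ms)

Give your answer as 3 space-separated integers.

Answer: 3 3 3

Derivation:
Processing requests:
  req#1 t=0ms (window 0): ALLOW
  req#2 t=2ms (window 0): ALLOW
  req#3 t=3ms (window 0): ALLOW
  req#4 t=5ms (window 0): DENY
  req#5 t=7ms (window 0): DENY
  req#6 t=9ms (window 0): DENY
  req#7 t=10ms (window 1): ALLOW
  req#8 t=12ms (window 1): ALLOW
  req#9 t=14ms (window 1): ALLOW
  req#10 t=15ms (window 1): DENY
  req#11 t=17ms (window 1): DENY
  req#12 t=19ms (window 1): DENY
  req#13 t=20ms (window 2): ALLOW
  req#14 t=22ms (window 2): ALLOW
  req#15 t=24ms (window 2): ALLOW
  req#16 t=26ms (window 2): DENY
  req#17 t=27ms (window 2): DENY
  req#18 t=29ms (window 2): DENY

Allowed counts by window: 3 3 3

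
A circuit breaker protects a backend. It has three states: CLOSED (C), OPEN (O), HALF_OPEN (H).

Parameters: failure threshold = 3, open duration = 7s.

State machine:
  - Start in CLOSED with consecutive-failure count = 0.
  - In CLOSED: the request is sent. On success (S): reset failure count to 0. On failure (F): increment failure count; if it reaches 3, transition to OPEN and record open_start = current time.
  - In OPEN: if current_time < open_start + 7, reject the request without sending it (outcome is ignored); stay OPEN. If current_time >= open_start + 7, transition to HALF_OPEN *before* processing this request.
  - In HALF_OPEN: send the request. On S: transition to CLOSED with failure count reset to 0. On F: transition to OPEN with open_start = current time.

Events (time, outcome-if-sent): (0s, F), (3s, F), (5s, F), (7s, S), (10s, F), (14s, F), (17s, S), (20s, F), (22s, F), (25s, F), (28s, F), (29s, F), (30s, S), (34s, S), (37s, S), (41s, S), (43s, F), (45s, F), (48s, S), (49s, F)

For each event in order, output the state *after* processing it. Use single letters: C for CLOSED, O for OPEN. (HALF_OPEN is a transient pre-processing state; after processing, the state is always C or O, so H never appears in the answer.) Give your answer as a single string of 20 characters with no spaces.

State after each event:
  event#1 t=0s outcome=F: state=CLOSED
  event#2 t=3s outcome=F: state=CLOSED
  event#3 t=5s outcome=F: state=OPEN
  event#4 t=7s outcome=S: state=OPEN
  event#5 t=10s outcome=F: state=OPEN
  event#6 t=14s outcome=F: state=OPEN
  event#7 t=17s outcome=S: state=OPEN
  event#8 t=20s outcome=F: state=OPEN
  event#9 t=22s outcome=F: state=OPEN
  event#10 t=25s outcome=F: state=OPEN
  event#11 t=28s outcome=F: state=OPEN
  event#12 t=29s outcome=F: state=OPEN
  event#13 t=30s outcome=S: state=OPEN
  event#14 t=34s outcome=S: state=OPEN
  event#15 t=37s outcome=S: state=CLOSED
  event#16 t=41s outcome=S: state=CLOSED
  event#17 t=43s outcome=F: state=CLOSED
  event#18 t=45s outcome=F: state=CLOSED
  event#19 t=48s outcome=S: state=CLOSED
  event#20 t=49s outcome=F: state=CLOSED

Answer: CCOOOOOOOOOOOOCCCCCC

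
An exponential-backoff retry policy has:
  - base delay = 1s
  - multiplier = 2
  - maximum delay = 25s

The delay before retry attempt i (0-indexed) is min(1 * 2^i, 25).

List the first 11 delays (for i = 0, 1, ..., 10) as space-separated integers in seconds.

Answer: 1 2 4 8 16 25 25 25 25 25 25

Derivation:
Computing each delay:
  i=0: min(1*2^0, 25) = 1
  i=1: min(1*2^1, 25) = 2
  i=2: min(1*2^2, 25) = 4
  i=3: min(1*2^3, 25) = 8
  i=4: min(1*2^4, 25) = 16
  i=5: min(1*2^5, 25) = 25
  i=6: min(1*2^6, 25) = 25
  i=7: min(1*2^7, 25) = 25
  i=8: min(1*2^8, 25) = 25
  i=9: min(1*2^9, 25) = 25
  i=10: min(1*2^10, 25) = 25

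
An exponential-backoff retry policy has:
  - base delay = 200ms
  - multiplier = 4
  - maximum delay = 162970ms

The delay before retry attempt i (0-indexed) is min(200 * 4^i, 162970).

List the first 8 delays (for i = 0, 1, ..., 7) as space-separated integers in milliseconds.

Answer: 200 800 3200 12800 51200 162970 162970 162970

Derivation:
Computing each delay:
  i=0: min(200*4^0, 162970) = 200
  i=1: min(200*4^1, 162970) = 800
  i=2: min(200*4^2, 162970) = 3200
  i=3: min(200*4^3, 162970) = 12800
  i=4: min(200*4^4, 162970) = 51200
  i=5: min(200*4^5, 162970) = 162970
  i=6: min(200*4^6, 162970) = 162970
  i=7: min(200*4^7, 162970) = 162970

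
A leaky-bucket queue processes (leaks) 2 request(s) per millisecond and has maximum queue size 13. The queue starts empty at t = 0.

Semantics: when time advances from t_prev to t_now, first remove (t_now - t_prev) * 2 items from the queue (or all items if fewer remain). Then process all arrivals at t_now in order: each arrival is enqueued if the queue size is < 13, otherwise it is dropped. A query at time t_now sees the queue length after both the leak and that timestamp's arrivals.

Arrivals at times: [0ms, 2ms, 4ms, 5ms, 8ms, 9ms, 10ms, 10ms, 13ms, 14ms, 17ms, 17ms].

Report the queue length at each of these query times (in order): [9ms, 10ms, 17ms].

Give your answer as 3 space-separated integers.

Answer: 1 2 2

Derivation:
Queue lengths at query times:
  query t=9ms: backlog = 1
  query t=10ms: backlog = 2
  query t=17ms: backlog = 2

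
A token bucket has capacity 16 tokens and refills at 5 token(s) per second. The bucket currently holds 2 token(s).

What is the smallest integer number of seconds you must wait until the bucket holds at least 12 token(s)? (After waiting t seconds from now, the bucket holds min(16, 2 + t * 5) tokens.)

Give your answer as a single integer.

Answer: 2

Derivation:
Need 2 + t * 5 >= 12, so t >= 10/5.
Smallest integer t = ceil(10/5) = 2.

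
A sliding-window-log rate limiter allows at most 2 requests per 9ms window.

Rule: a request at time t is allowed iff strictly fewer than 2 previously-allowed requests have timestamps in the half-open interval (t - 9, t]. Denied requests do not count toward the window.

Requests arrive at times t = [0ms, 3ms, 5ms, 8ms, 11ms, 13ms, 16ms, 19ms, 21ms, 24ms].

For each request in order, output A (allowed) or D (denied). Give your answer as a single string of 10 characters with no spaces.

Answer: AADDAADDAA

Derivation:
Tracking allowed requests in the window:
  req#1 t=0ms: ALLOW
  req#2 t=3ms: ALLOW
  req#3 t=5ms: DENY
  req#4 t=8ms: DENY
  req#5 t=11ms: ALLOW
  req#6 t=13ms: ALLOW
  req#7 t=16ms: DENY
  req#8 t=19ms: DENY
  req#9 t=21ms: ALLOW
  req#10 t=24ms: ALLOW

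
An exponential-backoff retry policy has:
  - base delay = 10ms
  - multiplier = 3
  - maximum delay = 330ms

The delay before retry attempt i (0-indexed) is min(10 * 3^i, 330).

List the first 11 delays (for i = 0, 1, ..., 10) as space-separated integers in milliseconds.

Computing each delay:
  i=0: min(10*3^0, 330) = 10
  i=1: min(10*3^1, 330) = 30
  i=2: min(10*3^2, 330) = 90
  i=3: min(10*3^3, 330) = 270
  i=4: min(10*3^4, 330) = 330
  i=5: min(10*3^5, 330) = 330
  i=6: min(10*3^6, 330) = 330
  i=7: min(10*3^7, 330) = 330
  i=8: min(10*3^8, 330) = 330
  i=9: min(10*3^9, 330) = 330
  i=10: min(10*3^10, 330) = 330

Answer: 10 30 90 270 330 330 330 330 330 330 330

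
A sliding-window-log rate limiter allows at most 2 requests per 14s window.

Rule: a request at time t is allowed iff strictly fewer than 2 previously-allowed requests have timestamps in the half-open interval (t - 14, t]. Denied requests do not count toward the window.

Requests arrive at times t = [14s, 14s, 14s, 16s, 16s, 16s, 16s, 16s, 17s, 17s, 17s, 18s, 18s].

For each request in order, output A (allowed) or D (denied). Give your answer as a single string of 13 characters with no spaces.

Tracking allowed requests in the window:
  req#1 t=14s: ALLOW
  req#2 t=14s: ALLOW
  req#3 t=14s: DENY
  req#4 t=16s: DENY
  req#5 t=16s: DENY
  req#6 t=16s: DENY
  req#7 t=16s: DENY
  req#8 t=16s: DENY
  req#9 t=17s: DENY
  req#10 t=17s: DENY
  req#11 t=17s: DENY
  req#12 t=18s: DENY
  req#13 t=18s: DENY

Answer: AADDDDDDDDDDD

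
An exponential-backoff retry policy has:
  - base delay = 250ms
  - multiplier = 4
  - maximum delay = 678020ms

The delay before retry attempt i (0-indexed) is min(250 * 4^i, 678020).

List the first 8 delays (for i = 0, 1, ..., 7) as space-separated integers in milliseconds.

Computing each delay:
  i=0: min(250*4^0, 678020) = 250
  i=1: min(250*4^1, 678020) = 1000
  i=2: min(250*4^2, 678020) = 4000
  i=3: min(250*4^3, 678020) = 16000
  i=4: min(250*4^4, 678020) = 64000
  i=5: min(250*4^5, 678020) = 256000
  i=6: min(250*4^6, 678020) = 678020
  i=7: min(250*4^7, 678020) = 678020

Answer: 250 1000 4000 16000 64000 256000 678020 678020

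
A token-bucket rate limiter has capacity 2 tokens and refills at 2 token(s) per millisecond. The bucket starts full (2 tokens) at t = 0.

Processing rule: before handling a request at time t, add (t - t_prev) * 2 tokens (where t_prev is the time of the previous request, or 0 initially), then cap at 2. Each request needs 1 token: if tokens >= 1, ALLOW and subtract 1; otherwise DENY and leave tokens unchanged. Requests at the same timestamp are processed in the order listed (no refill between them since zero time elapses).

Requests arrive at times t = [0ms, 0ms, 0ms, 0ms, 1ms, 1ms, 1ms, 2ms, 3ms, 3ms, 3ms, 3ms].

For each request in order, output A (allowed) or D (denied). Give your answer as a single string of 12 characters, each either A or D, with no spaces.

Simulating step by step:
  req#1 t=0ms: ALLOW
  req#2 t=0ms: ALLOW
  req#3 t=0ms: DENY
  req#4 t=0ms: DENY
  req#5 t=1ms: ALLOW
  req#6 t=1ms: ALLOW
  req#7 t=1ms: DENY
  req#8 t=2ms: ALLOW
  req#9 t=3ms: ALLOW
  req#10 t=3ms: ALLOW
  req#11 t=3ms: DENY
  req#12 t=3ms: DENY

Answer: AADDAADAAADD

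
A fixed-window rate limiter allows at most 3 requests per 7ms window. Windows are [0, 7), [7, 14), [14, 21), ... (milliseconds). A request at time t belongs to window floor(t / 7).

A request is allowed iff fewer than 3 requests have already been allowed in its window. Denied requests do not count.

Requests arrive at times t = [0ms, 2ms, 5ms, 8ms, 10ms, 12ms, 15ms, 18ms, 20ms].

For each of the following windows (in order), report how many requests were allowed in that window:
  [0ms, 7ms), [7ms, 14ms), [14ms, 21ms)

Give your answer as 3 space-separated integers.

Answer: 3 3 3

Derivation:
Processing requests:
  req#1 t=0ms (window 0): ALLOW
  req#2 t=2ms (window 0): ALLOW
  req#3 t=5ms (window 0): ALLOW
  req#4 t=8ms (window 1): ALLOW
  req#5 t=10ms (window 1): ALLOW
  req#6 t=12ms (window 1): ALLOW
  req#7 t=15ms (window 2): ALLOW
  req#8 t=18ms (window 2): ALLOW
  req#9 t=20ms (window 2): ALLOW

Allowed counts by window: 3 3 3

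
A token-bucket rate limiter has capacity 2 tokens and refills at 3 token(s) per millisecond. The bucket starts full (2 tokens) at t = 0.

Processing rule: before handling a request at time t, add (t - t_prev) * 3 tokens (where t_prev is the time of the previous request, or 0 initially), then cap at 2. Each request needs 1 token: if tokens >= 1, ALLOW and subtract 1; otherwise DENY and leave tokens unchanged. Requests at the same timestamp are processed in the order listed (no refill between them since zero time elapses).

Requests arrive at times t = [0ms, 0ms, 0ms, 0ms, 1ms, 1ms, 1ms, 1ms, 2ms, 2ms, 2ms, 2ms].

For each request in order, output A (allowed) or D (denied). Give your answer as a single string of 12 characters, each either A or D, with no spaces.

Answer: AADDAADDAADD

Derivation:
Simulating step by step:
  req#1 t=0ms: ALLOW
  req#2 t=0ms: ALLOW
  req#3 t=0ms: DENY
  req#4 t=0ms: DENY
  req#5 t=1ms: ALLOW
  req#6 t=1ms: ALLOW
  req#7 t=1ms: DENY
  req#8 t=1ms: DENY
  req#9 t=2ms: ALLOW
  req#10 t=2ms: ALLOW
  req#11 t=2ms: DENY
  req#12 t=2ms: DENY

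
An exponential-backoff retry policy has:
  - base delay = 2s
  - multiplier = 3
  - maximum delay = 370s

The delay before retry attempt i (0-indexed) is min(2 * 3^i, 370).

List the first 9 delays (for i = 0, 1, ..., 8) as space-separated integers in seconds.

Computing each delay:
  i=0: min(2*3^0, 370) = 2
  i=1: min(2*3^1, 370) = 6
  i=2: min(2*3^2, 370) = 18
  i=3: min(2*3^3, 370) = 54
  i=4: min(2*3^4, 370) = 162
  i=5: min(2*3^5, 370) = 370
  i=6: min(2*3^6, 370) = 370
  i=7: min(2*3^7, 370) = 370
  i=8: min(2*3^8, 370) = 370

Answer: 2 6 18 54 162 370 370 370 370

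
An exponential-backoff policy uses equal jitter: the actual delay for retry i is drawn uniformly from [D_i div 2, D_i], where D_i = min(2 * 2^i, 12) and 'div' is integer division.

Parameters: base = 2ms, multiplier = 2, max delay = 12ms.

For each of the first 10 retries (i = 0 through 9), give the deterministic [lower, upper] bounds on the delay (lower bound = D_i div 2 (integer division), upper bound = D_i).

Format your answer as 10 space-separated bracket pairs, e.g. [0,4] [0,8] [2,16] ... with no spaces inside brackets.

Computing bounds per retry:
  i=0: D_i=min(2*2^0,12)=2, bounds=[1,2]
  i=1: D_i=min(2*2^1,12)=4, bounds=[2,4]
  i=2: D_i=min(2*2^2,12)=8, bounds=[4,8]
  i=3: D_i=min(2*2^3,12)=12, bounds=[6,12]
  i=4: D_i=min(2*2^4,12)=12, bounds=[6,12]
  i=5: D_i=min(2*2^5,12)=12, bounds=[6,12]
  i=6: D_i=min(2*2^6,12)=12, bounds=[6,12]
  i=7: D_i=min(2*2^7,12)=12, bounds=[6,12]
  i=8: D_i=min(2*2^8,12)=12, bounds=[6,12]
  i=9: D_i=min(2*2^9,12)=12, bounds=[6,12]

Answer: [1,2] [2,4] [4,8] [6,12] [6,12] [6,12] [6,12] [6,12] [6,12] [6,12]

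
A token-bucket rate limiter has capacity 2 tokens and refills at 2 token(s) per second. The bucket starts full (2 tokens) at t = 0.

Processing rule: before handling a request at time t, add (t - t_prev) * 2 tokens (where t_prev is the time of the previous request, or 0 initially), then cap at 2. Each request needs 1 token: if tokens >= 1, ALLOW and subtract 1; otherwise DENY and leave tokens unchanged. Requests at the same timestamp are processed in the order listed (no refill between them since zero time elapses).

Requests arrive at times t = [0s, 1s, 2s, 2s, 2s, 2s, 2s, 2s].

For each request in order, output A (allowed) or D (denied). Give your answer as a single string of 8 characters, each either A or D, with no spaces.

Answer: AAAADDDD

Derivation:
Simulating step by step:
  req#1 t=0s: ALLOW
  req#2 t=1s: ALLOW
  req#3 t=2s: ALLOW
  req#4 t=2s: ALLOW
  req#5 t=2s: DENY
  req#6 t=2s: DENY
  req#7 t=2s: DENY
  req#8 t=2s: DENY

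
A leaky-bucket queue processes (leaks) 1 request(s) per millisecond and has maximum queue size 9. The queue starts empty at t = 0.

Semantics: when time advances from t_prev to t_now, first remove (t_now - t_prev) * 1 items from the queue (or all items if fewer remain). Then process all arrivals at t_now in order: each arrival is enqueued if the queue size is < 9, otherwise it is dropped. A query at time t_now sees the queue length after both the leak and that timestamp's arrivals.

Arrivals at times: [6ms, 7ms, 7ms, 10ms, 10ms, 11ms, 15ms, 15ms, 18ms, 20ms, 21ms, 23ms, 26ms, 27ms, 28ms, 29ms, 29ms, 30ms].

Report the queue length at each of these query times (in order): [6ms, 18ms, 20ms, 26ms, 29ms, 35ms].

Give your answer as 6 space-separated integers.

Answer: 1 1 1 1 2 0

Derivation:
Queue lengths at query times:
  query t=6ms: backlog = 1
  query t=18ms: backlog = 1
  query t=20ms: backlog = 1
  query t=26ms: backlog = 1
  query t=29ms: backlog = 2
  query t=35ms: backlog = 0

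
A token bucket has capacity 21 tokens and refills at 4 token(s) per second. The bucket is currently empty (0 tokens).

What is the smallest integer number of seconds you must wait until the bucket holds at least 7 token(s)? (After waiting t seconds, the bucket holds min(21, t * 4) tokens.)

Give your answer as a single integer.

Answer: 2

Derivation:
Need t * 4 >= 7, so t >= 7/4.
Smallest integer t = ceil(7/4) = 2.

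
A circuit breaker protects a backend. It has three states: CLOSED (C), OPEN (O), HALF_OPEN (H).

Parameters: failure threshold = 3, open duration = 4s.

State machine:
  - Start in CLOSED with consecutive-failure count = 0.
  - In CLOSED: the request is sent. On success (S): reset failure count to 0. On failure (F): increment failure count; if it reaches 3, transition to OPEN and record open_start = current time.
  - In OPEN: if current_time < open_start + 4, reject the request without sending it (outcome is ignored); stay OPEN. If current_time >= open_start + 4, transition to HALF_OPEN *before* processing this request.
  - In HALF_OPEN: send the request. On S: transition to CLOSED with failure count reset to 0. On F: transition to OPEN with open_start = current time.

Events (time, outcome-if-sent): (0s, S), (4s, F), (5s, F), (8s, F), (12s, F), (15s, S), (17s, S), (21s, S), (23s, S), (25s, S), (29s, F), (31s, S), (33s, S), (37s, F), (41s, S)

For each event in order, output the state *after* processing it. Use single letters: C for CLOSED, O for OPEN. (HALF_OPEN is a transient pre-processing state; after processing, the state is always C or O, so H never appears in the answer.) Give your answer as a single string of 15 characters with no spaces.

Answer: CCCOOOCCCCCCCCC

Derivation:
State after each event:
  event#1 t=0s outcome=S: state=CLOSED
  event#2 t=4s outcome=F: state=CLOSED
  event#3 t=5s outcome=F: state=CLOSED
  event#4 t=8s outcome=F: state=OPEN
  event#5 t=12s outcome=F: state=OPEN
  event#6 t=15s outcome=S: state=OPEN
  event#7 t=17s outcome=S: state=CLOSED
  event#8 t=21s outcome=S: state=CLOSED
  event#9 t=23s outcome=S: state=CLOSED
  event#10 t=25s outcome=S: state=CLOSED
  event#11 t=29s outcome=F: state=CLOSED
  event#12 t=31s outcome=S: state=CLOSED
  event#13 t=33s outcome=S: state=CLOSED
  event#14 t=37s outcome=F: state=CLOSED
  event#15 t=41s outcome=S: state=CLOSED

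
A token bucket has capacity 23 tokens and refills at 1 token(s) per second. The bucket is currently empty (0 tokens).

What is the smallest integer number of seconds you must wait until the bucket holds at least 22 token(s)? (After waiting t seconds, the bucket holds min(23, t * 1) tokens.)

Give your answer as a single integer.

Need t * 1 >= 22, so t >= 22/1.
Smallest integer t = ceil(22/1) = 22.

Answer: 22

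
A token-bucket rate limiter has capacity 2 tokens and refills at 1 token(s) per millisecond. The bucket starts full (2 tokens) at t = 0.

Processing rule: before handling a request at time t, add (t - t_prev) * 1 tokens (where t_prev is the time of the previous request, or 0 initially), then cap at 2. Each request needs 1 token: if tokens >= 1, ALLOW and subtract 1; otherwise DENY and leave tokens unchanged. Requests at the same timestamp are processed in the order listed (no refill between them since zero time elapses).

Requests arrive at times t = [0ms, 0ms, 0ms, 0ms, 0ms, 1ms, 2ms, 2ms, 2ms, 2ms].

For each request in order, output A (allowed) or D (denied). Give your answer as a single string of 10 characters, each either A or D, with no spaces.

Answer: AADDDAADDD

Derivation:
Simulating step by step:
  req#1 t=0ms: ALLOW
  req#2 t=0ms: ALLOW
  req#3 t=0ms: DENY
  req#4 t=0ms: DENY
  req#5 t=0ms: DENY
  req#6 t=1ms: ALLOW
  req#7 t=2ms: ALLOW
  req#8 t=2ms: DENY
  req#9 t=2ms: DENY
  req#10 t=2ms: DENY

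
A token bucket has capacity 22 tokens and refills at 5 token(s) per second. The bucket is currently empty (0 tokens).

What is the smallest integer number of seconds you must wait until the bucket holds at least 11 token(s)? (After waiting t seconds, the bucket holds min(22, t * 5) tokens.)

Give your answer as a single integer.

Answer: 3

Derivation:
Need t * 5 >= 11, so t >= 11/5.
Smallest integer t = ceil(11/5) = 3.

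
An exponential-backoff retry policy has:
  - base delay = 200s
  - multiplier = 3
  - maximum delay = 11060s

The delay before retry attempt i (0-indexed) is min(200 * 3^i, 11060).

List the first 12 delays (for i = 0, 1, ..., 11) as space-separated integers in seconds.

Computing each delay:
  i=0: min(200*3^0, 11060) = 200
  i=1: min(200*3^1, 11060) = 600
  i=2: min(200*3^2, 11060) = 1800
  i=3: min(200*3^3, 11060) = 5400
  i=4: min(200*3^4, 11060) = 11060
  i=5: min(200*3^5, 11060) = 11060
  i=6: min(200*3^6, 11060) = 11060
  i=7: min(200*3^7, 11060) = 11060
  i=8: min(200*3^8, 11060) = 11060
  i=9: min(200*3^9, 11060) = 11060
  i=10: min(200*3^10, 11060) = 11060
  i=11: min(200*3^11, 11060) = 11060

Answer: 200 600 1800 5400 11060 11060 11060 11060 11060 11060 11060 11060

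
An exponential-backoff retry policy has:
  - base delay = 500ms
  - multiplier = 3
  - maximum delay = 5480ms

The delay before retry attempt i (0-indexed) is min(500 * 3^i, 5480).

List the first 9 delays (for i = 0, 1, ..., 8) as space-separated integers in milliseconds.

Answer: 500 1500 4500 5480 5480 5480 5480 5480 5480

Derivation:
Computing each delay:
  i=0: min(500*3^0, 5480) = 500
  i=1: min(500*3^1, 5480) = 1500
  i=2: min(500*3^2, 5480) = 4500
  i=3: min(500*3^3, 5480) = 5480
  i=4: min(500*3^4, 5480) = 5480
  i=5: min(500*3^5, 5480) = 5480
  i=6: min(500*3^6, 5480) = 5480
  i=7: min(500*3^7, 5480) = 5480
  i=8: min(500*3^8, 5480) = 5480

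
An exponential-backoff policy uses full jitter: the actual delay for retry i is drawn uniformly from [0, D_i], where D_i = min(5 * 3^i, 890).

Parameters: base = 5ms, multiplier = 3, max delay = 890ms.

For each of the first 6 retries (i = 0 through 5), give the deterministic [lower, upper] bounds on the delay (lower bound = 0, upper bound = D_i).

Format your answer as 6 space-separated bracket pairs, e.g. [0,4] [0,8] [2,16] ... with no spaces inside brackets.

Computing bounds per retry:
  i=0: D_i=min(5*3^0,890)=5, bounds=[0,5]
  i=1: D_i=min(5*3^1,890)=15, bounds=[0,15]
  i=2: D_i=min(5*3^2,890)=45, bounds=[0,45]
  i=3: D_i=min(5*3^3,890)=135, bounds=[0,135]
  i=4: D_i=min(5*3^4,890)=405, bounds=[0,405]
  i=5: D_i=min(5*3^5,890)=890, bounds=[0,890]

Answer: [0,5] [0,15] [0,45] [0,135] [0,405] [0,890]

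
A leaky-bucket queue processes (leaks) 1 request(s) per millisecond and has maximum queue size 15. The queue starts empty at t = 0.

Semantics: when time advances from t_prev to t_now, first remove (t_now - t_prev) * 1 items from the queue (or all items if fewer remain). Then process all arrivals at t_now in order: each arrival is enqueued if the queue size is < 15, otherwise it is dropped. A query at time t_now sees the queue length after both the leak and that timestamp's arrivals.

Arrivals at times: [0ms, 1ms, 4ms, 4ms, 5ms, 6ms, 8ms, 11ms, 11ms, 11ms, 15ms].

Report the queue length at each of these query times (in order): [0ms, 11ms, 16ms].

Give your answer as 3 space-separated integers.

Answer: 1 3 0

Derivation:
Queue lengths at query times:
  query t=0ms: backlog = 1
  query t=11ms: backlog = 3
  query t=16ms: backlog = 0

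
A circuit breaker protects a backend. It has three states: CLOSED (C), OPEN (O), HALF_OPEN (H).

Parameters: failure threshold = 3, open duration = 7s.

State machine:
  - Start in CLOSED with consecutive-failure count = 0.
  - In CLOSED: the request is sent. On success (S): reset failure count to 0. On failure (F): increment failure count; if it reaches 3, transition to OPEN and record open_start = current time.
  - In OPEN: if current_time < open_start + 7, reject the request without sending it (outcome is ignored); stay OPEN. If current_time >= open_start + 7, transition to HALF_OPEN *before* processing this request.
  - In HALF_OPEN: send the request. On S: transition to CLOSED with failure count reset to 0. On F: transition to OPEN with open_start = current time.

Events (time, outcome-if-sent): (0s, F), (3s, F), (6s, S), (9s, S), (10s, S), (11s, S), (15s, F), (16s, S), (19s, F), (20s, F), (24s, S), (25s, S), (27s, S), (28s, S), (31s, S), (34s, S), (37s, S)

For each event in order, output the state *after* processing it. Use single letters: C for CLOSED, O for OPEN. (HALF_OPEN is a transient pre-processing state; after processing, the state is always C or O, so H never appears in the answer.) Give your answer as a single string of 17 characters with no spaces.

Answer: CCCCCCCCCCCCCCCCC

Derivation:
State after each event:
  event#1 t=0s outcome=F: state=CLOSED
  event#2 t=3s outcome=F: state=CLOSED
  event#3 t=6s outcome=S: state=CLOSED
  event#4 t=9s outcome=S: state=CLOSED
  event#5 t=10s outcome=S: state=CLOSED
  event#6 t=11s outcome=S: state=CLOSED
  event#7 t=15s outcome=F: state=CLOSED
  event#8 t=16s outcome=S: state=CLOSED
  event#9 t=19s outcome=F: state=CLOSED
  event#10 t=20s outcome=F: state=CLOSED
  event#11 t=24s outcome=S: state=CLOSED
  event#12 t=25s outcome=S: state=CLOSED
  event#13 t=27s outcome=S: state=CLOSED
  event#14 t=28s outcome=S: state=CLOSED
  event#15 t=31s outcome=S: state=CLOSED
  event#16 t=34s outcome=S: state=CLOSED
  event#17 t=37s outcome=S: state=CLOSED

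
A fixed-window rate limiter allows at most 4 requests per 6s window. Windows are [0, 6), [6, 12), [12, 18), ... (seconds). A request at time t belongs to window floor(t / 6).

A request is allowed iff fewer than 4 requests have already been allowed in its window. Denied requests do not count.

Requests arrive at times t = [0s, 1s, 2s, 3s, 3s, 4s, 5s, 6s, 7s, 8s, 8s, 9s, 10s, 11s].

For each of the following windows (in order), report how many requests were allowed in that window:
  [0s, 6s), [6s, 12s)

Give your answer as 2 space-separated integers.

Answer: 4 4

Derivation:
Processing requests:
  req#1 t=0s (window 0): ALLOW
  req#2 t=1s (window 0): ALLOW
  req#3 t=2s (window 0): ALLOW
  req#4 t=3s (window 0): ALLOW
  req#5 t=3s (window 0): DENY
  req#6 t=4s (window 0): DENY
  req#7 t=5s (window 0): DENY
  req#8 t=6s (window 1): ALLOW
  req#9 t=7s (window 1): ALLOW
  req#10 t=8s (window 1): ALLOW
  req#11 t=8s (window 1): ALLOW
  req#12 t=9s (window 1): DENY
  req#13 t=10s (window 1): DENY
  req#14 t=11s (window 1): DENY

Allowed counts by window: 4 4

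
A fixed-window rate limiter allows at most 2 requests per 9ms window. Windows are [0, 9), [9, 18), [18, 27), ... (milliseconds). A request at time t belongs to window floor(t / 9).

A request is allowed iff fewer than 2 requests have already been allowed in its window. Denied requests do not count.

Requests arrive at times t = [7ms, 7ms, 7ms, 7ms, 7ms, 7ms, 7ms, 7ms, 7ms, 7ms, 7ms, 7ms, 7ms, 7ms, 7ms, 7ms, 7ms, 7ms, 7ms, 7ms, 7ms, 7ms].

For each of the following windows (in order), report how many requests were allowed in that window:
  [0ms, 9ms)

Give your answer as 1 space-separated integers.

Answer: 2

Derivation:
Processing requests:
  req#1 t=7ms (window 0): ALLOW
  req#2 t=7ms (window 0): ALLOW
  req#3 t=7ms (window 0): DENY
  req#4 t=7ms (window 0): DENY
  req#5 t=7ms (window 0): DENY
  req#6 t=7ms (window 0): DENY
  req#7 t=7ms (window 0): DENY
  req#8 t=7ms (window 0): DENY
  req#9 t=7ms (window 0): DENY
  req#10 t=7ms (window 0): DENY
  req#11 t=7ms (window 0): DENY
  req#12 t=7ms (window 0): DENY
  req#13 t=7ms (window 0): DENY
  req#14 t=7ms (window 0): DENY
  req#15 t=7ms (window 0): DENY
  req#16 t=7ms (window 0): DENY
  req#17 t=7ms (window 0): DENY
  req#18 t=7ms (window 0): DENY
  req#19 t=7ms (window 0): DENY
  req#20 t=7ms (window 0): DENY
  req#21 t=7ms (window 0): DENY
  req#22 t=7ms (window 0): DENY

Allowed counts by window: 2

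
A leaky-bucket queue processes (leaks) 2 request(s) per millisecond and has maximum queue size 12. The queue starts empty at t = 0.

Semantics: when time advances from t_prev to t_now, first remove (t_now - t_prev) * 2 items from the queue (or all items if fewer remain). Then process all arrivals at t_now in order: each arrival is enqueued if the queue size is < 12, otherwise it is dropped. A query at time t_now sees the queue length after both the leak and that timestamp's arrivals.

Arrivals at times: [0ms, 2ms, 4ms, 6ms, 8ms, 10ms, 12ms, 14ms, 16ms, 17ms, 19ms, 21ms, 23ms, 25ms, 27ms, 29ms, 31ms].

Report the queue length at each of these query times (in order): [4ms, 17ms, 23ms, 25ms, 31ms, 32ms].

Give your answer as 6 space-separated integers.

Answer: 1 1 1 1 1 0

Derivation:
Queue lengths at query times:
  query t=4ms: backlog = 1
  query t=17ms: backlog = 1
  query t=23ms: backlog = 1
  query t=25ms: backlog = 1
  query t=31ms: backlog = 1
  query t=32ms: backlog = 0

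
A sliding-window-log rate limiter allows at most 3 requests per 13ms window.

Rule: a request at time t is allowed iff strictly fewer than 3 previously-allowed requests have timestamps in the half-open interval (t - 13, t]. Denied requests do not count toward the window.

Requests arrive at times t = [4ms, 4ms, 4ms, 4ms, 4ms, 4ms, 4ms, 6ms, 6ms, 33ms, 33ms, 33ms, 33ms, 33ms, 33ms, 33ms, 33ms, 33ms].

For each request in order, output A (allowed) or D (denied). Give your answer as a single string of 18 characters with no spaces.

Answer: AAADDDDDDAAADDDDDD

Derivation:
Tracking allowed requests in the window:
  req#1 t=4ms: ALLOW
  req#2 t=4ms: ALLOW
  req#3 t=4ms: ALLOW
  req#4 t=4ms: DENY
  req#5 t=4ms: DENY
  req#6 t=4ms: DENY
  req#7 t=4ms: DENY
  req#8 t=6ms: DENY
  req#9 t=6ms: DENY
  req#10 t=33ms: ALLOW
  req#11 t=33ms: ALLOW
  req#12 t=33ms: ALLOW
  req#13 t=33ms: DENY
  req#14 t=33ms: DENY
  req#15 t=33ms: DENY
  req#16 t=33ms: DENY
  req#17 t=33ms: DENY
  req#18 t=33ms: DENY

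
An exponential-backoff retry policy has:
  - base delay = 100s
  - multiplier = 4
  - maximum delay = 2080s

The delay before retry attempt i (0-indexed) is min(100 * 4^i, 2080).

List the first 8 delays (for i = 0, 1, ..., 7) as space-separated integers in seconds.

Computing each delay:
  i=0: min(100*4^0, 2080) = 100
  i=1: min(100*4^1, 2080) = 400
  i=2: min(100*4^2, 2080) = 1600
  i=3: min(100*4^3, 2080) = 2080
  i=4: min(100*4^4, 2080) = 2080
  i=5: min(100*4^5, 2080) = 2080
  i=6: min(100*4^6, 2080) = 2080
  i=7: min(100*4^7, 2080) = 2080

Answer: 100 400 1600 2080 2080 2080 2080 2080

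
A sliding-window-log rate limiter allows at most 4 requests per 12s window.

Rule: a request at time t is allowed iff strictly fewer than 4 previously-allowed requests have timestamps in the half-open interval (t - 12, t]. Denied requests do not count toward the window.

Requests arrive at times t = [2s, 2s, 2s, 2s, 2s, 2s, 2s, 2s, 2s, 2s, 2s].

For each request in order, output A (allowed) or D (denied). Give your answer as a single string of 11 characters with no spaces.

Answer: AAAADDDDDDD

Derivation:
Tracking allowed requests in the window:
  req#1 t=2s: ALLOW
  req#2 t=2s: ALLOW
  req#3 t=2s: ALLOW
  req#4 t=2s: ALLOW
  req#5 t=2s: DENY
  req#6 t=2s: DENY
  req#7 t=2s: DENY
  req#8 t=2s: DENY
  req#9 t=2s: DENY
  req#10 t=2s: DENY
  req#11 t=2s: DENY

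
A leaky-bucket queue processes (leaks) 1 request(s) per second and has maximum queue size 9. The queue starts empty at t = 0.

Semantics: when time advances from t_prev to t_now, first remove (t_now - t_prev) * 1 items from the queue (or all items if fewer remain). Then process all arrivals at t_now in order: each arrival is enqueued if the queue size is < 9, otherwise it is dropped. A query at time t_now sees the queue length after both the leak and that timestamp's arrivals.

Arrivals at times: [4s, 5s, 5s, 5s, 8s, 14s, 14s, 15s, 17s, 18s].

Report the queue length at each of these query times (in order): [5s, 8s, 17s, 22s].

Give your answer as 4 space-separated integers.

Queue lengths at query times:
  query t=5s: backlog = 3
  query t=8s: backlog = 1
  query t=17s: backlog = 1
  query t=22s: backlog = 0

Answer: 3 1 1 0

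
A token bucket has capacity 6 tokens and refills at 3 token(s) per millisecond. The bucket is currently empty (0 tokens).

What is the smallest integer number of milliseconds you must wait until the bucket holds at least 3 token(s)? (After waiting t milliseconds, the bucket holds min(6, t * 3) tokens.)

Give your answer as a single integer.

Need t * 3 >= 3, so t >= 3/3.
Smallest integer t = ceil(3/3) = 1.

Answer: 1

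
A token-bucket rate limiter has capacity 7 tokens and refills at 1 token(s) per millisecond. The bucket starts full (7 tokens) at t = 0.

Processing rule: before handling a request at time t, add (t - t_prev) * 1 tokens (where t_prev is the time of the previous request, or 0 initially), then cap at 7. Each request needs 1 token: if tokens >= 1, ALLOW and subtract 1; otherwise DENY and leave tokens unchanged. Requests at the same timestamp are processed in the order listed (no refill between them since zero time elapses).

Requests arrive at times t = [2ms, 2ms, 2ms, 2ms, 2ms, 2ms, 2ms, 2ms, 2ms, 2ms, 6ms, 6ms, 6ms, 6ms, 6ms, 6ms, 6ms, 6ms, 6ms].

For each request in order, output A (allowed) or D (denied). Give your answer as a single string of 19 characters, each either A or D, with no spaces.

Answer: AAAAAAADDDAAAADDDDD

Derivation:
Simulating step by step:
  req#1 t=2ms: ALLOW
  req#2 t=2ms: ALLOW
  req#3 t=2ms: ALLOW
  req#4 t=2ms: ALLOW
  req#5 t=2ms: ALLOW
  req#6 t=2ms: ALLOW
  req#7 t=2ms: ALLOW
  req#8 t=2ms: DENY
  req#9 t=2ms: DENY
  req#10 t=2ms: DENY
  req#11 t=6ms: ALLOW
  req#12 t=6ms: ALLOW
  req#13 t=6ms: ALLOW
  req#14 t=6ms: ALLOW
  req#15 t=6ms: DENY
  req#16 t=6ms: DENY
  req#17 t=6ms: DENY
  req#18 t=6ms: DENY
  req#19 t=6ms: DENY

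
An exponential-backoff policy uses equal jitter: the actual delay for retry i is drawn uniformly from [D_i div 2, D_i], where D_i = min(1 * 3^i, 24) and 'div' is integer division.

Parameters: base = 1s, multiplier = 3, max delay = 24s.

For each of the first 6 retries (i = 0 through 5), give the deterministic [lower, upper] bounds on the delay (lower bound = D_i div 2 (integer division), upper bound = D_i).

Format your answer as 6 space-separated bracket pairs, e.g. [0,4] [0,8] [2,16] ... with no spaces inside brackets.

Answer: [0,1] [1,3] [4,9] [12,24] [12,24] [12,24]

Derivation:
Computing bounds per retry:
  i=0: D_i=min(1*3^0,24)=1, bounds=[0,1]
  i=1: D_i=min(1*3^1,24)=3, bounds=[1,3]
  i=2: D_i=min(1*3^2,24)=9, bounds=[4,9]
  i=3: D_i=min(1*3^3,24)=24, bounds=[12,24]
  i=4: D_i=min(1*3^4,24)=24, bounds=[12,24]
  i=5: D_i=min(1*3^5,24)=24, bounds=[12,24]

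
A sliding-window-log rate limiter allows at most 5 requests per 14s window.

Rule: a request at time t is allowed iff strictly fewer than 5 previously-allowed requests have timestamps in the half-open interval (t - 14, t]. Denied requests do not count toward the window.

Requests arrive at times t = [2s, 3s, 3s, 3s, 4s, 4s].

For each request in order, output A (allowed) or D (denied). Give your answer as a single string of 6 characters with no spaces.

Answer: AAAAAD

Derivation:
Tracking allowed requests in the window:
  req#1 t=2s: ALLOW
  req#2 t=3s: ALLOW
  req#3 t=3s: ALLOW
  req#4 t=3s: ALLOW
  req#5 t=4s: ALLOW
  req#6 t=4s: DENY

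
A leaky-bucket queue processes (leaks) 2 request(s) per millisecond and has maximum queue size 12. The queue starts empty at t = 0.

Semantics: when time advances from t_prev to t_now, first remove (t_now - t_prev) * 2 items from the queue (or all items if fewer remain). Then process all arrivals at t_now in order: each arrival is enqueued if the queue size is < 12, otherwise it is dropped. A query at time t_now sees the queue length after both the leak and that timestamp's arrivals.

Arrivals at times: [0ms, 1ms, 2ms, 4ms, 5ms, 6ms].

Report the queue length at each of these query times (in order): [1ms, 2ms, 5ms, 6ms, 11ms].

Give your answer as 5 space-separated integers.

Queue lengths at query times:
  query t=1ms: backlog = 1
  query t=2ms: backlog = 1
  query t=5ms: backlog = 1
  query t=6ms: backlog = 1
  query t=11ms: backlog = 0

Answer: 1 1 1 1 0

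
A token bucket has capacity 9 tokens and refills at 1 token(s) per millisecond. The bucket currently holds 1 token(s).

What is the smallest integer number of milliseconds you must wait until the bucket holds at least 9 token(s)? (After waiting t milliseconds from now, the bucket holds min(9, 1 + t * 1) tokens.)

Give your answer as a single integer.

Need 1 + t * 1 >= 9, so t >= 8/1.
Smallest integer t = ceil(8/1) = 8.

Answer: 8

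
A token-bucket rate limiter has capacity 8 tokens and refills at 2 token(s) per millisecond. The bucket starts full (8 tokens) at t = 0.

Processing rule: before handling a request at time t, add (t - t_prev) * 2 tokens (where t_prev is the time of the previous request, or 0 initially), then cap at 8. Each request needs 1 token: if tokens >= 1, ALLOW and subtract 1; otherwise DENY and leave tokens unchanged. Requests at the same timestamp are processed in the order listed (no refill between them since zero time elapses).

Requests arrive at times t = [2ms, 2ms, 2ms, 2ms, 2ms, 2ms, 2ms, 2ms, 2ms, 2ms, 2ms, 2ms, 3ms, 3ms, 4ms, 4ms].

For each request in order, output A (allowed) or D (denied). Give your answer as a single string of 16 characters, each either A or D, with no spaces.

Answer: AAAAAAAADDDDAAAA

Derivation:
Simulating step by step:
  req#1 t=2ms: ALLOW
  req#2 t=2ms: ALLOW
  req#3 t=2ms: ALLOW
  req#4 t=2ms: ALLOW
  req#5 t=2ms: ALLOW
  req#6 t=2ms: ALLOW
  req#7 t=2ms: ALLOW
  req#8 t=2ms: ALLOW
  req#9 t=2ms: DENY
  req#10 t=2ms: DENY
  req#11 t=2ms: DENY
  req#12 t=2ms: DENY
  req#13 t=3ms: ALLOW
  req#14 t=3ms: ALLOW
  req#15 t=4ms: ALLOW
  req#16 t=4ms: ALLOW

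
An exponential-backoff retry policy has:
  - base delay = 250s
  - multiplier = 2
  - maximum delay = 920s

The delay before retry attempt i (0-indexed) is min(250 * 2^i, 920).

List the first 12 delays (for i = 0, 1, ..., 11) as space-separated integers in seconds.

Answer: 250 500 920 920 920 920 920 920 920 920 920 920

Derivation:
Computing each delay:
  i=0: min(250*2^0, 920) = 250
  i=1: min(250*2^1, 920) = 500
  i=2: min(250*2^2, 920) = 920
  i=3: min(250*2^3, 920) = 920
  i=4: min(250*2^4, 920) = 920
  i=5: min(250*2^5, 920) = 920
  i=6: min(250*2^6, 920) = 920
  i=7: min(250*2^7, 920) = 920
  i=8: min(250*2^8, 920) = 920
  i=9: min(250*2^9, 920) = 920
  i=10: min(250*2^10, 920) = 920
  i=11: min(250*2^11, 920) = 920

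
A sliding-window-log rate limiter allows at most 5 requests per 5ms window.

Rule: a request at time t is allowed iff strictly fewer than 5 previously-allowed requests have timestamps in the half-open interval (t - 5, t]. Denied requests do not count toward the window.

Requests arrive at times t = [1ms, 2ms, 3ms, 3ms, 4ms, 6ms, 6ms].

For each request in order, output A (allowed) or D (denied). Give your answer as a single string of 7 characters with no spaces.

Answer: AAAAAAD

Derivation:
Tracking allowed requests in the window:
  req#1 t=1ms: ALLOW
  req#2 t=2ms: ALLOW
  req#3 t=3ms: ALLOW
  req#4 t=3ms: ALLOW
  req#5 t=4ms: ALLOW
  req#6 t=6ms: ALLOW
  req#7 t=6ms: DENY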